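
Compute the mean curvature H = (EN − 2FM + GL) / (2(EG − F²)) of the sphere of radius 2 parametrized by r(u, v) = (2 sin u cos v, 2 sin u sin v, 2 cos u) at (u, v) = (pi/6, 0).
H = -1/2

With E = 4, F = 0, G = 4*sin(u)^2, L = -2*sin(u)/Abs(sin(u)), M = 0, N = -2*sin(u)^3/Abs(sin(u)), assemble
  H = (EN − 2FM + GL) / (2(EG − F²)) = -sin(u)/(2*Abs(sin(u))).
At (u, v) = (pi/6, 0): H = -1/2.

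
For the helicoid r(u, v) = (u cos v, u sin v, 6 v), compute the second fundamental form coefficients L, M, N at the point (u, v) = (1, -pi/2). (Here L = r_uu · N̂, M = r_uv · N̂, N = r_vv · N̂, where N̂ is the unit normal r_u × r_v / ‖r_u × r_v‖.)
L = 0;  M = -6*sqrt(37)/37;  N = 0

Compute the unit normal N̂(u, v) = (6*sin(v)/sqrt(u^2 + 36), -6*cos(v)/sqrt(u^2 + 36), u/sqrt(u^2 + 36)), and the second partials r_uu, r_uv, r_vv. Take dot products:
  L(u, v) = r_uu · N̂ = 0,
  M(u, v) = r_uv · N̂ = -6/sqrt(u^2 + 36),
  N(u, v) = r_vv · N̂ = 0.
Evaluating at (u, v) = (1, -pi/2):
  L = 0, M = -6*sqrt(37)/37, N = 0.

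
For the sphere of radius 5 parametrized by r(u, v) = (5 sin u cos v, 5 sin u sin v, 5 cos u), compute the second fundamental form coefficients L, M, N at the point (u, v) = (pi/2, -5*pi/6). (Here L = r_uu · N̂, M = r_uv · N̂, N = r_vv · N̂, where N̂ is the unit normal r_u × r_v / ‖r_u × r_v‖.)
L = -5;  M = 0;  N = -5

Compute the unit normal N̂(u, v) = (sin(u)^2*cos(v)/Abs(sin(u)), sin(u)^2*sin(v)/Abs(sin(u)), sin(2*u)/(2*Abs(sin(u)))), and the second partials r_uu, r_uv, r_vv. Take dot products:
  L(u, v) = r_uu · N̂ = -5*sin(u)/Abs(sin(u)),
  M(u, v) = r_uv · N̂ = 0,
  N(u, v) = r_vv · N̂ = -5*sin(u)^3/Abs(sin(u)).
Evaluating at (u, v) = (pi/2, -5*pi/6):
  L = -5, M = 0, N = -5.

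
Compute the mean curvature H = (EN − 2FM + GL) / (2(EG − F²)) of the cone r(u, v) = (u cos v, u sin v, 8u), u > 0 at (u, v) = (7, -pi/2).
H = 4*sqrt(65)/455

With E = 65, F = 0, G = u^2, L = 0, M = 0, N = 8*sqrt(65)*u^2/(65*Abs(u)), assemble
  H = (EN − 2FM + GL) / (2(EG − F²)) = 4*sqrt(65)/(65*Abs(u)).
At (u, v) = (7, -pi/2): H = 4*sqrt(65)/455.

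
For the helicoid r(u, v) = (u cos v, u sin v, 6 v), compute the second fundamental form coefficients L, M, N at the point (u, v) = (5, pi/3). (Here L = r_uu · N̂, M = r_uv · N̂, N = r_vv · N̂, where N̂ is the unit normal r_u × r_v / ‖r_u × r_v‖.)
L = 0;  M = -6*sqrt(61)/61;  N = 0

Compute the unit normal N̂(u, v) = (6*sin(v)/sqrt(u^2 + 36), -6*cos(v)/sqrt(u^2 + 36), u/sqrt(u^2 + 36)), and the second partials r_uu, r_uv, r_vv. Take dot products:
  L(u, v) = r_uu · N̂ = 0,
  M(u, v) = r_uv · N̂ = -6/sqrt(u^2 + 36),
  N(u, v) = r_vv · N̂ = 0.
Evaluating at (u, v) = (5, pi/3):
  L = 0, M = -6*sqrt(61)/61, N = 0.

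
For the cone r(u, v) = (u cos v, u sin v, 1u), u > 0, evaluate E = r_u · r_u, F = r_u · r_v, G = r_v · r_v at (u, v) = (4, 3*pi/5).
E = 2;  F = 0;  G = 16

Partials: r_u = (cos(v), sin(v), 1), r_v = (-u*sin(v), u*cos(v), 0). As functions of (u, v):
  E = r_u · r_u = 2,
  F = r_u · r_v = 0,
  G = r_v · r_v = u^2.
Evaluating at (u, v) = (4, 3*pi/5): E = 2, F = 0, G = 16.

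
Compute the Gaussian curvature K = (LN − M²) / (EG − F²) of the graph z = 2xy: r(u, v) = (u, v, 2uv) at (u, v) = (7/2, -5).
K = -1/5625

Coefficients of the first fundamental form: E = 4*v^2 + 1, F = 4*u*v, G = 4*u^2 + 1.
Coefficients of the second fundamental form: L = 0, M = 2/sqrt(4*u^2 + 4*v^2 + 1), N = 0.
Assemble K = (LN − M²)/(EG − F²) = -4/(16*u^4 + 32*u^2*v^2 + 8*u^2 + 16*v^4 + 8*v^2 + 1). At (u, v) = (7/2, -5): K = -1/5625.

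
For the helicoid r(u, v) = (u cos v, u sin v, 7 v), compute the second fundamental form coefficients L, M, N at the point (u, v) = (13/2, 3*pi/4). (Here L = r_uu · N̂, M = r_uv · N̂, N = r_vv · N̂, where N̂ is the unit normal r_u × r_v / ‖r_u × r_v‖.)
L = 0;  M = -14*sqrt(365)/365;  N = 0

Compute the unit normal N̂(u, v) = (7*sin(v)/sqrt(u^2 + 49), -7*cos(v)/sqrt(u^2 + 49), u/sqrt(u^2 + 49)), and the second partials r_uu, r_uv, r_vv. Take dot products:
  L(u, v) = r_uu · N̂ = 0,
  M(u, v) = r_uv · N̂ = -7/sqrt(u^2 + 49),
  N(u, v) = r_vv · N̂ = 0.
Evaluating at (u, v) = (13/2, 3*pi/4):
  L = 0, M = -14*sqrt(365)/365, N = 0.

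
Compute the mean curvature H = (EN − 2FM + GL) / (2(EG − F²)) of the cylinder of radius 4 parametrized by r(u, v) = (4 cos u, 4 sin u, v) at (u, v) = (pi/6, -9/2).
H = -1/8

With E = 16, F = 0, G = 1, L = -4, M = 0, N = 0, assemble
  H = (EN − 2FM + GL) / (2(EG − F²)) = -1/8.
At (u, v) = (pi/6, -9/2): H = -1/8.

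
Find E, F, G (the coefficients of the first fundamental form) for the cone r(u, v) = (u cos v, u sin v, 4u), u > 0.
E = 17;  F = 0;  G = u^2

Compute partials: r_u = (cos(v), sin(v), 4), r_v = (-u*sin(v), u*cos(v), 0). Then
  E = r_u · r_u = 17,
  F = r_u · r_v = 0,
  G = r_v · r_v = u^2.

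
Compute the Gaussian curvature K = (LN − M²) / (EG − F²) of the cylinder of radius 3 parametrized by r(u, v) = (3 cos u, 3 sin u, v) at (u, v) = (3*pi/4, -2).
K = 0

Coefficients of the first fundamental form: E = 9, F = 0, G = 1.
Coefficients of the second fundamental form: L = -3, M = 0, N = 0.
Assemble K = (LN − M²)/(EG − F²) = 0. At (u, v) = (3*pi/4, -2): K = 0.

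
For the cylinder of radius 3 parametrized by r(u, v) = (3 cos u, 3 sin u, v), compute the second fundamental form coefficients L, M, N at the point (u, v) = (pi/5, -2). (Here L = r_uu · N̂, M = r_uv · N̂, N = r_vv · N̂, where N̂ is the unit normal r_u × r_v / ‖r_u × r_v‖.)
L = -3;  M = 0;  N = 0

Compute the unit normal N̂(u, v) = (cos(u), sin(u), 0), and the second partials r_uu, r_uv, r_vv. Take dot products:
  L(u, v) = r_uu · N̂ = -3,
  M(u, v) = r_uv · N̂ = 0,
  N(u, v) = r_vv · N̂ = 0.
Evaluating at (u, v) = (pi/5, -2):
  L = -3, M = 0, N = 0.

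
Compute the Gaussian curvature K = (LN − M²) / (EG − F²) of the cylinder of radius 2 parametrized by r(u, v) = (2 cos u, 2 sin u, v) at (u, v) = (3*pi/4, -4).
K = 0

Coefficients of the first fundamental form: E = 4, F = 0, G = 1.
Coefficients of the second fundamental form: L = -2, M = 0, N = 0.
Assemble K = (LN − M²)/(EG − F²) = 0. At (u, v) = (3*pi/4, -4): K = 0.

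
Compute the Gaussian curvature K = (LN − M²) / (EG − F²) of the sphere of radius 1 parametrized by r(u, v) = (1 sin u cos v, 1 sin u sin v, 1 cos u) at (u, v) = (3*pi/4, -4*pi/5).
K = 1

Coefficients of the first fundamental form: E = 1, F = 0, G = sin(u)^2.
Coefficients of the second fundamental form: L = -sin(u)/Abs(sin(u)), M = 0, N = -sin(u)^3/Abs(sin(u)).
Assemble K = (LN − M²)/(EG − F²) = 1. At (u, v) = (3*pi/4, -4*pi/5): K = 1.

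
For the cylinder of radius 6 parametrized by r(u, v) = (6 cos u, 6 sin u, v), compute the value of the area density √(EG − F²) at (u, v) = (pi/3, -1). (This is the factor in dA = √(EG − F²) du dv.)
√(EG − F²)|_{(pi/3, -1)} = 6

E = 36, F = 0, G = 1, so EG − F² = 36. Taking the positive square root: √(EG − F²) = 6. At (u, v) = (pi/3, -1): 6.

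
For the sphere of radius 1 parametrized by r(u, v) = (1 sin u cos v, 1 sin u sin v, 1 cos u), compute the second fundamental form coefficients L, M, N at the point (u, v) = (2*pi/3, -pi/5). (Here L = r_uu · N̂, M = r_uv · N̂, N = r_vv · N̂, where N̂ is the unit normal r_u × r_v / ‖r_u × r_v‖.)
L = -1;  M = 0;  N = -3/4

Compute the unit normal N̂(u, v) = (sin(u)^2*cos(v)/Abs(sin(u)), sin(u)^2*sin(v)/Abs(sin(u)), sin(2*u)/(2*Abs(sin(u)))), and the second partials r_uu, r_uv, r_vv. Take dot products:
  L(u, v) = r_uu · N̂ = -sin(u)/Abs(sin(u)),
  M(u, v) = r_uv · N̂ = 0,
  N(u, v) = r_vv · N̂ = -sin(u)^3/Abs(sin(u)).
Evaluating at (u, v) = (2*pi/3, -pi/5):
  L = -1, M = 0, N = -3/4.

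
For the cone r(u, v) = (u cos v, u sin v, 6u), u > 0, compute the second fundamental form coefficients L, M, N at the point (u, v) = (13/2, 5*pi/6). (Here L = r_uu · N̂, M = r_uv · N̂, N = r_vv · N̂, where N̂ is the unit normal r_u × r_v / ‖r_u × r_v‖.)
L = 0;  M = 0;  N = 39*sqrt(37)/37

Compute the unit normal N̂(u, v) = (-6*sqrt(37)*u*cos(v)/(37*Abs(u)), -6*sqrt(37)*u*sin(v)/(37*Abs(u)), sqrt(37)*u/(37*Abs(u))), and the second partials r_uu, r_uv, r_vv. Take dot products:
  L(u, v) = r_uu · N̂ = 0,
  M(u, v) = r_uv · N̂ = 0,
  N(u, v) = r_vv · N̂ = 6*sqrt(37)*u^2/(37*Abs(u)).
Evaluating at (u, v) = (13/2, 5*pi/6):
  L = 0, M = 0, N = 39*sqrt(37)/37.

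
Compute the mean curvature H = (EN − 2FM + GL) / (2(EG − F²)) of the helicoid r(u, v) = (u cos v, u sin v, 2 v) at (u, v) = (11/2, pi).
H = 0

With E = 1, F = 0, G = u^2 + 4, L = 0, M = -2/sqrt(u^2 + 4), N = 0, assemble
  H = (EN − 2FM + GL) / (2(EG − F²)) = 0.
At (u, v) = (11/2, pi): H = 0.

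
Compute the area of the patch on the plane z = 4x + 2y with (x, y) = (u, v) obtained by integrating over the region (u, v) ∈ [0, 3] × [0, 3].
Area = 9*sqrt(21)

Area = ∫∫ √(EG − F²) du dv with √(EG − F²) = sqrt(21). Integrating over [0, 3] × [0, 3] gives 9*sqrt(21).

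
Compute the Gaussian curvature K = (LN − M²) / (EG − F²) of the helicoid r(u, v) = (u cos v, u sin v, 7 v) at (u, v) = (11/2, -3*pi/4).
K = -784/100489

Coefficients of the first fundamental form: E = 1, F = 0, G = u^2 + 49.
Coefficients of the second fundamental form: L = 0, M = -7/sqrt(u^2 + 49), N = 0.
Assemble K = (LN − M²)/(EG − F²) = -49/(u^2 + 49)^2. At (u, v) = (11/2, -3*pi/4): K = -784/100489.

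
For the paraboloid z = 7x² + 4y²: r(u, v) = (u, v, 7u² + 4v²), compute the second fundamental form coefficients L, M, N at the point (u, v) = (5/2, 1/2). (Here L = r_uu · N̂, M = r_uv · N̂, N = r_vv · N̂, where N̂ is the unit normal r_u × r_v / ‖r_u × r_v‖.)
L = 7*sqrt(138)/207;  M = 0;  N = 4*sqrt(138)/207

Compute the unit normal N̂(u, v) = (-14*u/sqrt(196*u^2 + 64*v^2 + 1), -8*v/sqrt(196*u^2 + 64*v^2 + 1), 1/sqrt(196*u^2 + 64*v^2 + 1)), and the second partials r_uu, r_uv, r_vv. Take dot products:
  L(u, v) = r_uu · N̂ = 14/sqrt(196*u^2 + 64*v^2 + 1),
  M(u, v) = r_uv · N̂ = 0,
  N(u, v) = r_vv · N̂ = 8/sqrt(196*u^2 + 64*v^2 + 1).
Evaluating at (u, v) = (5/2, 1/2):
  L = 7*sqrt(138)/207, M = 0, N = 4*sqrt(138)/207.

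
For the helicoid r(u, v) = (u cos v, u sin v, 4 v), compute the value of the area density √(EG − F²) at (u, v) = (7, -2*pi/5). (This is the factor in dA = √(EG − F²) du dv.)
√(EG − F²)|_{(7, -2*pi/5)} = sqrt(65)

E = 1, F = 0, G = u^2 + 16, so EG − F² = u^2 + 16. Taking the positive square root: √(EG − F²) = sqrt(u^2 + 16). At (u, v) = (7, -2*pi/5): sqrt(65).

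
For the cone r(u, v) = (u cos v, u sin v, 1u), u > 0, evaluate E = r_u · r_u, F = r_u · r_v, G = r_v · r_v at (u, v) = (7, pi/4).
E = 2;  F = 0;  G = 49

Partials: r_u = (cos(v), sin(v), 1), r_v = (-u*sin(v), u*cos(v), 0). As functions of (u, v):
  E = r_u · r_u = 2,
  F = r_u · r_v = 0,
  G = r_v · r_v = u^2.
Evaluating at (u, v) = (7, pi/4): E = 2, F = 0, G = 49.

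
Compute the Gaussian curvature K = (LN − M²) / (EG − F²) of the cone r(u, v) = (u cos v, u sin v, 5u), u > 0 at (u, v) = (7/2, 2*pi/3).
K = 0

Coefficients of the first fundamental form: E = 26, F = 0, G = u^2.
Coefficients of the second fundamental form: L = 0, M = 0, N = 5*sqrt(26)*u^2/(26*Abs(u)).
Assemble K = (LN − M²)/(EG − F²) = 0. At (u, v) = (7/2, 2*pi/3): K = 0.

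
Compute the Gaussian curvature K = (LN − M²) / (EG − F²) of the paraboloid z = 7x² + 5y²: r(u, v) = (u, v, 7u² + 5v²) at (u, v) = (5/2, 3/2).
K = 140/2105401

Coefficients of the first fundamental form: E = 196*u^2 + 1, F = 140*u*v, G = 100*v^2 + 1.
Coefficients of the second fundamental form: L = 14/sqrt(196*u^2 + 100*v^2 + 1), M = 0, N = 10/sqrt(196*u^2 + 100*v^2 + 1).
Assemble K = (LN − M²)/(EG − F²) = 140/(38416*u^4 + 39200*u^2*v^2 + 392*u^2 + 10000*v^4 + 200*v^2 + 1). At (u, v) = (5/2, 3/2): K = 140/2105401.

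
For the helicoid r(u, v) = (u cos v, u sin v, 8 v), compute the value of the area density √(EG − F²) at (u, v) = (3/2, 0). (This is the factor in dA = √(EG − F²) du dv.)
√(EG − F²)|_{(3/2, 0)} = sqrt(265)/2

E = 1, F = 0, G = u^2 + 64, so EG − F² = u^2 + 64. Taking the positive square root: √(EG − F²) = sqrt(u^2 + 64). At (u, v) = (3/2, 0): sqrt(265)/2.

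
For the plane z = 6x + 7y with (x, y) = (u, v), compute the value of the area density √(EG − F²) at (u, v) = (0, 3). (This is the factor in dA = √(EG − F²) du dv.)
√(EG − F²)|_{(0, 3)} = sqrt(86)

E = 37, F = 42, G = 50, so EG − F² = 86. Taking the positive square root: √(EG − F²) = sqrt(86). At (u, v) = (0, 3): sqrt(86).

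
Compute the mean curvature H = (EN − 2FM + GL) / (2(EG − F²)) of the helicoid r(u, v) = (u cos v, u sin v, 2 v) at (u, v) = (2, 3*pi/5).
H = 0

With E = 1, F = 0, G = u^2 + 4, L = 0, M = -2/sqrt(u^2 + 4), N = 0, assemble
  H = (EN − 2FM + GL) / (2(EG − F²)) = 0.
At (u, v) = (2, 3*pi/5): H = 0.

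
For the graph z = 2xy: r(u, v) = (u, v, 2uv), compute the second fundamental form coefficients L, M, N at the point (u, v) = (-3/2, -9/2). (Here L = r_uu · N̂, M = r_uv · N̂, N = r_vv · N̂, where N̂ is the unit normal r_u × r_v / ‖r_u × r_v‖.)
L = 0;  M = 2*sqrt(91)/91;  N = 0

Compute the unit normal N̂(u, v) = (-2*v/sqrt(4*u^2 + 4*v^2 + 1), -2*u/sqrt(4*u^2 + 4*v^2 + 1), 1/sqrt(4*u^2 + 4*v^2 + 1)), and the second partials r_uu, r_uv, r_vv. Take dot products:
  L(u, v) = r_uu · N̂ = 0,
  M(u, v) = r_uv · N̂ = 2/sqrt(4*u^2 + 4*v^2 + 1),
  N(u, v) = r_vv · N̂ = 0.
Evaluating at (u, v) = (-3/2, -9/2):
  L = 0, M = 2*sqrt(91)/91, N = 0.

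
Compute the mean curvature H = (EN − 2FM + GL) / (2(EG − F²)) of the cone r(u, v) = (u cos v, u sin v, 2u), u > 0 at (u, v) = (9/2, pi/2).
H = 2*sqrt(5)/45

With E = 5, F = 0, G = u^2, L = 0, M = 0, N = 2*sqrt(5)*u^2/(5*Abs(u)), assemble
  H = (EN − 2FM + GL) / (2(EG − F²)) = sqrt(5)/(5*Abs(u)).
At (u, v) = (9/2, pi/2): H = 2*sqrt(5)/45.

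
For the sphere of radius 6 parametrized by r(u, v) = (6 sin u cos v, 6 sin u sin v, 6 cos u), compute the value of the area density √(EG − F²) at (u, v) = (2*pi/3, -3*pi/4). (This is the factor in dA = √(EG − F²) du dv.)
√(EG − F²)|_{(2*pi/3, -3*pi/4)} = 18*sqrt(3)

E = 36, F = 0, G = 36*sin(u)^2, so EG − F² = 1296*sin(u)^2. Taking the positive square root: √(EG − F²) = 36*Abs(sin(u)). At (u, v) = (2*pi/3, -3*pi/4): 18*sqrt(3).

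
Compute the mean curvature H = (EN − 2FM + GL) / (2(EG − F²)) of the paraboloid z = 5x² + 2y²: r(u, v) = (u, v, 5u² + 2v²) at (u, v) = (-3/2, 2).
H = 777*sqrt(290)/84100

With E = 100*u^2 + 1, F = 40*u*v, G = 16*v^2 + 1, L = 10/sqrt(100*u^2 + 16*v^2 + 1), M = 0, N = 4/sqrt(100*u^2 + 16*v^2 + 1), assemble
  H = (EN − 2FM + GL) / (2(EG − F²)) = (200*u^2 + 80*v^2 + 7)/(100*u^2 + 16*v^2 + 1)^(3/2).
At (u, v) = (-3/2, 2): H = 777*sqrt(290)/84100.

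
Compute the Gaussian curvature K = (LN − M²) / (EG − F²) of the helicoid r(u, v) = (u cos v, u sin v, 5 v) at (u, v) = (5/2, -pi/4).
K = -16/625

Coefficients of the first fundamental form: E = 1, F = 0, G = u^2 + 25.
Coefficients of the second fundamental form: L = 0, M = -5/sqrt(u^2 + 25), N = 0.
Assemble K = (LN − M²)/(EG − F²) = -25/(u^2 + 25)^2. At (u, v) = (5/2, -pi/4): K = -16/625.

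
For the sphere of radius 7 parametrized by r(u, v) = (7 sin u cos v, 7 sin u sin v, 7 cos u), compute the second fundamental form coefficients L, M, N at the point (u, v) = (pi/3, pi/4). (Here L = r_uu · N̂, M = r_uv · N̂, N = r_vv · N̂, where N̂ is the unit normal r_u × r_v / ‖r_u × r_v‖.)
L = -7;  M = 0;  N = -21/4

Compute the unit normal N̂(u, v) = (sin(u)^2*cos(v)/Abs(sin(u)), sin(u)^2*sin(v)/Abs(sin(u)), sin(2*u)/(2*Abs(sin(u)))), and the second partials r_uu, r_uv, r_vv. Take dot products:
  L(u, v) = r_uu · N̂ = -7*sin(u)/Abs(sin(u)),
  M(u, v) = r_uv · N̂ = 0,
  N(u, v) = r_vv · N̂ = -7*sin(u)^3/Abs(sin(u)).
Evaluating at (u, v) = (pi/3, pi/4):
  L = -7, M = 0, N = -21/4.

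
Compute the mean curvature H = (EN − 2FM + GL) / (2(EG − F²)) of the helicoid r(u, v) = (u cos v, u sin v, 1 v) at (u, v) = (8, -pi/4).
H = 0

With E = 1, F = 0, G = u^2 + 1, L = 0, M = -1/sqrt(u^2 + 1), N = 0, assemble
  H = (EN − 2FM + GL) / (2(EG − F²)) = 0.
At (u, v) = (8, -pi/4): H = 0.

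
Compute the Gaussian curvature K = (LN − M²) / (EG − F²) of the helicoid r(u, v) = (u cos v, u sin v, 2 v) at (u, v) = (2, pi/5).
K = -1/16

Coefficients of the first fundamental form: E = 1, F = 0, G = u^2 + 4.
Coefficients of the second fundamental form: L = 0, M = -2/sqrt(u^2 + 4), N = 0.
Assemble K = (LN − M²)/(EG − F²) = -4/(u^2 + 4)^2. At (u, v) = (2, pi/5): K = -1/16.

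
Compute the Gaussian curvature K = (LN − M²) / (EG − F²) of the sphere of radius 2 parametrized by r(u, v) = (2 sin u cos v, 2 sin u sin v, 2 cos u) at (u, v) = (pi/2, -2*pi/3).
K = 1/4

Coefficients of the first fundamental form: E = 4, F = 0, G = 4*sin(u)^2.
Coefficients of the second fundamental form: L = -2*sin(u)/Abs(sin(u)), M = 0, N = -2*sin(u)^3/Abs(sin(u)).
Assemble K = (LN − M²)/(EG − F²) = 1/4. At (u, v) = (pi/2, -2*pi/3): K = 1/4.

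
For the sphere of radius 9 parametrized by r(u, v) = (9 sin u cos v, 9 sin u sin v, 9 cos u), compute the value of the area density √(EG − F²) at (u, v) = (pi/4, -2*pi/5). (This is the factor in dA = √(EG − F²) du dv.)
√(EG − F²)|_{(pi/4, -2*pi/5)} = 81*sqrt(2)/2

E = 81, F = 0, G = 81*sin(u)^2, so EG − F² = 6561*sin(u)^2. Taking the positive square root: √(EG − F²) = 81*Abs(sin(u)). At (u, v) = (pi/4, -2*pi/5): 81*sqrt(2)/2.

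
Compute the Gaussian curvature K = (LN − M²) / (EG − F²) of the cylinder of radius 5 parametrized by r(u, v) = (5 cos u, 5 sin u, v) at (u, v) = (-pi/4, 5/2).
K = 0

Coefficients of the first fundamental form: E = 25, F = 0, G = 1.
Coefficients of the second fundamental form: L = -5, M = 0, N = 0.
Assemble K = (LN − M²)/(EG − F²) = 0. At (u, v) = (-pi/4, 5/2): K = 0.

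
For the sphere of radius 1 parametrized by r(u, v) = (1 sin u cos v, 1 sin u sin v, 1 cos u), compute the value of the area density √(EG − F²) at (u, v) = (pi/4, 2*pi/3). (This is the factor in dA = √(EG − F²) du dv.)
√(EG − F²)|_{(pi/4, 2*pi/3)} = sqrt(2)/2

E = 1, F = 0, G = sin(u)^2, so EG − F² = sin(u)^2. Taking the positive square root: √(EG − F²) = Abs(sin(u)). At (u, v) = (pi/4, 2*pi/3): sqrt(2)/2.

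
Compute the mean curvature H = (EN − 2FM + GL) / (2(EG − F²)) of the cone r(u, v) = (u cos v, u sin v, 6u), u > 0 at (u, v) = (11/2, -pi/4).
H = 6*sqrt(37)/407

With E = 37, F = 0, G = u^2, L = 0, M = 0, N = 6*sqrt(37)*u^2/(37*Abs(u)), assemble
  H = (EN − 2FM + GL) / (2(EG − F²)) = 3*sqrt(37)/(37*Abs(u)).
At (u, v) = (11/2, -pi/4): H = 6*sqrt(37)/407.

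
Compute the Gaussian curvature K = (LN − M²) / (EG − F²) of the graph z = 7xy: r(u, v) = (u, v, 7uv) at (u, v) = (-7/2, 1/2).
K = -196/1505529

Coefficients of the first fundamental form: E = 49*v^2 + 1, F = 49*u*v, G = 49*u^2 + 1.
Coefficients of the second fundamental form: L = 0, M = 7/sqrt(49*u^2 + 49*v^2 + 1), N = 0.
Assemble K = (LN − M²)/(EG − F²) = -49/(2401*u^4 + 4802*u^2*v^2 + 98*u^2 + 2401*v^4 + 98*v^2 + 1). At (u, v) = (-7/2, 1/2): K = -196/1505529.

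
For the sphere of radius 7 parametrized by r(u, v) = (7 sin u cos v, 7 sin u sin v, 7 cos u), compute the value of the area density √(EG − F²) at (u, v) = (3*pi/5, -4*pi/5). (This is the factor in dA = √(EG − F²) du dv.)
√(EG − F²)|_{(3*pi/5, -4*pi/5)} = 49*sqrt(2*sqrt(5) + 10)/4

E = 49, F = 0, G = 49*sin(u)^2, so EG − F² = 2401*sin(u)^2. Taking the positive square root: √(EG − F²) = 49*Abs(sin(u)). At (u, v) = (3*pi/5, -4*pi/5): 49*sqrt(2*sqrt(5) + 10)/4.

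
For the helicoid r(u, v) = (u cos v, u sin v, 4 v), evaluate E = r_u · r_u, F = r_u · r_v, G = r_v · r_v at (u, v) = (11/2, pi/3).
E = 1;  F = 0;  G = 185/4

Partials: r_u = (cos(v), sin(v), 0), r_v = (-u*sin(v), u*cos(v), 4). As functions of (u, v):
  E = r_u · r_u = 1,
  F = r_u · r_v = 0,
  G = r_v · r_v = u^2 + 16.
Evaluating at (u, v) = (11/2, pi/3): E = 1, F = 0, G = 185/4.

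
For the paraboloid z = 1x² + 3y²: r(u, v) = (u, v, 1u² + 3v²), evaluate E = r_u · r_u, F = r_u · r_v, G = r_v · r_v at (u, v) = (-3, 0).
E = 37;  F = 0;  G = 1

Partials: r_u = (1, 0, 2*u), r_v = (0, 1, 6*v). As functions of (u, v):
  E = r_u · r_u = 4*u^2 + 1,
  F = r_u · r_v = 12*u*v,
  G = r_v · r_v = 36*v^2 + 1.
Evaluating at (u, v) = (-3, 0): E = 37, F = 0, G = 1.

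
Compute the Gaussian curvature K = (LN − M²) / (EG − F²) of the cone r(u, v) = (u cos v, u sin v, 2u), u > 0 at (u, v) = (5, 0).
K = 0

Coefficients of the first fundamental form: E = 5, F = 0, G = u^2.
Coefficients of the second fundamental form: L = 0, M = 0, N = 2*sqrt(5)*u^2/(5*Abs(u)).
Assemble K = (LN − M²)/(EG − F²) = 0. At (u, v) = (5, 0): K = 0.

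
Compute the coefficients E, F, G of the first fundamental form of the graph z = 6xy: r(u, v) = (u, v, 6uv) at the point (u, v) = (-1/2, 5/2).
E = 226;  F = -45;  G = 10

Partials: r_u = (1, 0, 6*v), r_v = (0, 1, 6*u). As functions of (u, v):
  E = r_u · r_u = 36*v^2 + 1,
  F = r_u · r_v = 36*u*v,
  G = r_v · r_v = 36*u^2 + 1.
Evaluating at (u, v) = (-1/2, 5/2): E = 226, F = -45, G = 10.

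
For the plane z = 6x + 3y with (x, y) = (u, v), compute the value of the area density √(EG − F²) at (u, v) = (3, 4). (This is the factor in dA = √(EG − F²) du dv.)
√(EG − F²)|_{(3, 4)} = sqrt(46)

E = 37, F = 18, G = 10, so EG − F² = 46. Taking the positive square root: √(EG − F²) = sqrt(46). At (u, v) = (3, 4): sqrt(46).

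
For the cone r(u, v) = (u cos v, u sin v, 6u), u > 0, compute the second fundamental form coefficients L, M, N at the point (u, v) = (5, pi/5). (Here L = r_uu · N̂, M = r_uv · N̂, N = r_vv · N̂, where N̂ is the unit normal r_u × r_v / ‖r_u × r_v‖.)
L = 0;  M = 0;  N = 30*sqrt(37)/37

Compute the unit normal N̂(u, v) = (-6*sqrt(37)*u*cos(v)/(37*Abs(u)), -6*sqrt(37)*u*sin(v)/(37*Abs(u)), sqrt(37)*u/(37*Abs(u))), and the second partials r_uu, r_uv, r_vv. Take dot products:
  L(u, v) = r_uu · N̂ = 0,
  M(u, v) = r_uv · N̂ = 0,
  N(u, v) = r_vv · N̂ = 6*sqrt(37)*u^2/(37*Abs(u)).
Evaluating at (u, v) = (5, pi/5):
  L = 0, M = 0, N = 30*sqrt(37)/37.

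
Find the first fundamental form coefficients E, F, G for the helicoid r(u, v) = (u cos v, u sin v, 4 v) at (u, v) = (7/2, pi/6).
E = 1;  F = 0;  G = 113/4

Partials: r_u = (cos(v), sin(v), 0), r_v = (-u*sin(v), u*cos(v), 4). As functions of (u, v):
  E = r_u · r_u = 1,
  F = r_u · r_v = 0,
  G = r_v · r_v = u^2 + 16.
Evaluating at (u, v) = (7/2, pi/6): E = 1, F = 0, G = 113/4.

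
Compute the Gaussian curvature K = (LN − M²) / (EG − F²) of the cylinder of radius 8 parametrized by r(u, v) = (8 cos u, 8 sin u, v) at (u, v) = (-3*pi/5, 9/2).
K = 0

Coefficients of the first fundamental form: E = 64, F = 0, G = 1.
Coefficients of the second fundamental form: L = -8, M = 0, N = 0.
Assemble K = (LN − M²)/(EG − F²) = 0. At (u, v) = (-3*pi/5, 9/2): K = 0.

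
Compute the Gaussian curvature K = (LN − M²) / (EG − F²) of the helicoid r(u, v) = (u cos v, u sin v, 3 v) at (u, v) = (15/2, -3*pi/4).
K = -16/7569

Coefficients of the first fundamental form: E = 1, F = 0, G = u^2 + 9.
Coefficients of the second fundamental form: L = 0, M = -3/sqrt(u^2 + 9), N = 0.
Assemble K = (LN − M²)/(EG − F²) = -9/(u^2 + 9)^2. At (u, v) = (15/2, -3*pi/4): K = -16/7569.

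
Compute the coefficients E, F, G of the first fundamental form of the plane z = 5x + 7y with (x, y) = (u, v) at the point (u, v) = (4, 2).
E = 26;  F = 35;  G = 50

Partials: r_u = (1, 0, 5), r_v = (0, 1, 7). As functions of (u, v):
  E = r_u · r_u = 26,
  F = r_u · r_v = 35,
  G = r_v · r_v = 50.
Evaluating at (u, v) = (4, 2): E = 26, F = 35, G = 50.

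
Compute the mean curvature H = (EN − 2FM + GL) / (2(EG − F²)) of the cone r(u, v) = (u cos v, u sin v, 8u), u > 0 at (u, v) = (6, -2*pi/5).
H = 2*sqrt(65)/195

With E = 65, F = 0, G = u^2, L = 0, M = 0, N = 8*sqrt(65)*u^2/(65*Abs(u)), assemble
  H = (EN − 2FM + GL) / (2(EG − F²)) = 4*sqrt(65)/(65*Abs(u)).
At (u, v) = (6, -2*pi/5): H = 2*sqrt(65)/195.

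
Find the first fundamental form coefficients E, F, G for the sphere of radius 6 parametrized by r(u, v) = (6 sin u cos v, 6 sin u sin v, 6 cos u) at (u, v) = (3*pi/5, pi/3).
E = 36;  F = 0;  G = 9*sqrt(5)/2 + 45/2

Partials: r_u = (6*cos(u)*cos(v), 6*sin(v)*cos(u), -6*sin(u)), r_v = (-6*sin(u)*sin(v), 6*sin(u)*cos(v), 0). As functions of (u, v):
  E = r_u · r_u = 36,
  F = r_u · r_v = 0,
  G = r_v · r_v = 36*sin(u)^2.
Evaluating at (u, v) = (3*pi/5, pi/3): E = 36, F = 0, G = 9*sqrt(5)/2 + 45/2.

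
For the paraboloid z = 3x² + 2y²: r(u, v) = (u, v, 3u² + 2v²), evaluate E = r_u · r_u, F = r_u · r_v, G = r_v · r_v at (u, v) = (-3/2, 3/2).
E = 82;  F = -54;  G = 37

Partials: r_u = (1, 0, 6*u), r_v = (0, 1, 4*v). As functions of (u, v):
  E = r_u · r_u = 36*u^2 + 1,
  F = r_u · r_v = 24*u*v,
  G = r_v · r_v = 16*v^2 + 1.
Evaluating at (u, v) = (-3/2, 3/2): E = 82, F = -54, G = 37.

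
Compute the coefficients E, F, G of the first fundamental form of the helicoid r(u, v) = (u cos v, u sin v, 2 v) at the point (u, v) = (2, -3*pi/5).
E = 1;  F = 0;  G = 8

Partials: r_u = (cos(v), sin(v), 0), r_v = (-u*sin(v), u*cos(v), 2). As functions of (u, v):
  E = r_u · r_u = 1,
  F = r_u · r_v = 0,
  G = r_v · r_v = u^2 + 4.
Evaluating at (u, v) = (2, -3*pi/5): E = 1, F = 0, G = 8.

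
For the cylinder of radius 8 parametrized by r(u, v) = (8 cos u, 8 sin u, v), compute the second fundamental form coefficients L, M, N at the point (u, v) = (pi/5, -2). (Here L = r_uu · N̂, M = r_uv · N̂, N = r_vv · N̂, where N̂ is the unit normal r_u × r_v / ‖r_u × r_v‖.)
L = -8;  M = 0;  N = 0

Compute the unit normal N̂(u, v) = (cos(u), sin(u), 0), and the second partials r_uu, r_uv, r_vv. Take dot products:
  L(u, v) = r_uu · N̂ = -8,
  M(u, v) = r_uv · N̂ = 0,
  N(u, v) = r_vv · N̂ = 0.
Evaluating at (u, v) = (pi/5, -2):
  L = -8, M = 0, N = 0.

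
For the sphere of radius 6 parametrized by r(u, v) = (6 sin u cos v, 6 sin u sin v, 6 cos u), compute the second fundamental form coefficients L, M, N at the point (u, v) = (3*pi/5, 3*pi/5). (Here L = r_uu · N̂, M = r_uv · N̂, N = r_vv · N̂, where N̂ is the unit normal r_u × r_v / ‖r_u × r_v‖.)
L = -6;  M = 0;  N = -15/4 - 3*sqrt(5)/4

Compute the unit normal N̂(u, v) = (sin(u)^2*cos(v)/Abs(sin(u)), sin(u)^2*sin(v)/Abs(sin(u)), sin(2*u)/(2*Abs(sin(u)))), and the second partials r_uu, r_uv, r_vv. Take dot products:
  L(u, v) = r_uu · N̂ = -6*sin(u)/Abs(sin(u)),
  M(u, v) = r_uv · N̂ = 0,
  N(u, v) = r_vv · N̂ = -6*sin(u)^3/Abs(sin(u)).
Evaluating at (u, v) = (3*pi/5, 3*pi/5):
  L = -6, M = 0, N = -15/4 - 3*sqrt(5)/4.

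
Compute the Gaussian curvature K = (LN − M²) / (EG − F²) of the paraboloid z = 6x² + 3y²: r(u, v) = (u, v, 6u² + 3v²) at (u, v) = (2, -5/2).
K = 18/160801

Coefficients of the first fundamental form: E = 144*u^2 + 1, F = 72*u*v, G = 36*v^2 + 1.
Coefficients of the second fundamental form: L = 12/sqrt(144*u^2 + 36*v^2 + 1), M = 0, N = 6/sqrt(144*u^2 + 36*v^2 + 1).
Assemble K = (LN − M²)/(EG − F²) = 72/(20736*u^4 + 10368*u^2*v^2 + 288*u^2 + 1296*v^4 + 72*v^2 + 1). At (u, v) = (2, -5/2): K = 18/160801.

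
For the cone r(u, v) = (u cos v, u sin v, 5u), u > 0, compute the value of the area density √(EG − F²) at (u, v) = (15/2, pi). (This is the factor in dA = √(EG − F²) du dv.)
√(EG − F²)|_{(15/2, pi)} = 15*sqrt(26)/2

E = 26, F = 0, G = u^2, so EG − F² = 26*u^2. Taking the positive square root: √(EG − F²) = sqrt(26)*Abs(u). At (u, v) = (15/2, pi): 15*sqrt(26)/2.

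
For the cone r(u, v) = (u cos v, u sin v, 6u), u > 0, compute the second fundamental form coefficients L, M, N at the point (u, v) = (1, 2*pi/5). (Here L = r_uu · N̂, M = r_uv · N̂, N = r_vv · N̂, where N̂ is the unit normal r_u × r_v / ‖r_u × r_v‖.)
L = 0;  M = 0;  N = 6*sqrt(37)/37

Compute the unit normal N̂(u, v) = (-6*sqrt(37)*u*cos(v)/(37*Abs(u)), -6*sqrt(37)*u*sin(v)/(37*Abs(u)), sqrt(37)*u/(37*Abs(u))), and the second partials r_uu, r_uv, r_vv. Take dot products:
  L(u, v) = r_uu · N̂ = 0,
  M(u, v) = r_uv · N̂ = 0,
  N(u, v) = r_vv · N̂ = 6*sqrt(37)*u^2/(37*Abs(u)).
Evaluating at (u, v) = (1, 2*pi/5):
  L = 0, M = 0, N = 6*sqrt(37)/37.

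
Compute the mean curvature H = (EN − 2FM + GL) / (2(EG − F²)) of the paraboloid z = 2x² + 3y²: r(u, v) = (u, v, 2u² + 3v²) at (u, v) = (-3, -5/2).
H = 887*sqrt(370)/136900

With E = 16*u^2 + 1, F = 24*u*v, G = 36*v^2 + 1, L = 4/sqrt(16*u^2 + 36*v^2 + 1), M = 0, N = 6/sqrt(16*u^2 + 36*v^2 + 1), assemble
  H = (EN − 2FM + GL) / (2(EG − F²)) = (48*u^2 + 72*v^2 + 5)/(16*u^2 + 36*v^2 + 1)^(3/2).
At (u, v) = (-3, -5/2): H = 887*sqrt(370)/136900.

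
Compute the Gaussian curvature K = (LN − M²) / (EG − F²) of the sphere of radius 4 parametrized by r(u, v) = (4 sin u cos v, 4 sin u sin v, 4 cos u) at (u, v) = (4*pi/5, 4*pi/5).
K = 1/16

Coefficients of the first fundamental form: E = 16, F = 0, G = 16*sin(u)^2.
Coefficients of the second fundamental form: L = -4*sin(u)/Abs(sin(u)), M = 0, N = -4*sin(u)^3/Abs(sin(u)).
Assemble K = (LN − M²)/(EG − F²) = 1/16. At (u, v) = (4*pi/5, 4*pi/5): K = 1/16.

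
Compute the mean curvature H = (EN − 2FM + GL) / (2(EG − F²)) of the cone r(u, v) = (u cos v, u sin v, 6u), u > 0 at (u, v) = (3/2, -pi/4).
H = 2*sqrt(37)/37

With E = 37, F = 0, G = u^2, L = 0, M = 0, N = 6*sqrt(37)*u^2/(37*Abs(u)), assemble
  H = (EN − 2FM + GL) / (2(EG − F²)) = 3*sqrt(37)/(37*Abs(u)).
At (u, v) = (3/2, -pi/4): H = 2*sqrt(37)/37.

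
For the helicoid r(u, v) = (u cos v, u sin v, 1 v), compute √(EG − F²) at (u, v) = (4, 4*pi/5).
√(EG − F²)|_{(4, 4*pi/5)} = sqrt(17)

E = 1, F = 0, G = u^2 + 1; EG − F² = u^2 + 1; √(EG − F²) = sqrt(u^2 + 1). At the given point: sqrt(17).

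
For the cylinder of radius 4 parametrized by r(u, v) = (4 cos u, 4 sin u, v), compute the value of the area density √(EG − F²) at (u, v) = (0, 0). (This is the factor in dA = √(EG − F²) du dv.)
√(EG − F²)|_{(0, 0)} = 4

E = 16, F = 0, G = 1, so EG − F² = 16. Taking the positive square root: √(EG − F²) = 4. At (u, v) = (0, 0): 4.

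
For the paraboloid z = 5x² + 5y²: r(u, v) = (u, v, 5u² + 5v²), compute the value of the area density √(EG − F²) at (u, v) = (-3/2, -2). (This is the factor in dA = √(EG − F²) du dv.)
√(EG − F²)|_{(-3/2, -2)} = sqrt(626)

E = 100*u^2 + 1, F = 100*u*v, G = 100*v^2 + 1, so EG − F² = 100*u^2 + 100*v^2 + 1. Taking the positive square root: √(EG − F²) = sqrt(100*u^2 + 100*v^2 + 1). At (u, v) = (-3/2, -2): sqrt(626).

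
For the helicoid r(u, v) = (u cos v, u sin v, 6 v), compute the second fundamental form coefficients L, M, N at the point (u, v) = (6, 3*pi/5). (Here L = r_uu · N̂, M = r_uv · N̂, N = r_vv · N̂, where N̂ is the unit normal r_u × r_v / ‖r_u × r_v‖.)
L = 0;  M = -sqrt(2)/2;  N = 0

Compute the unit normal N̂(u, v) = (6*sin(v)/sqrt(u^2 + 36), -6*cos(v)/sqrt(u^2 + 36), u/sqrt(u^2 + 36)), and the second partials r_uu, r_uv, r_vv. Take dot products:
  L(u, v) = r_uu · N̂ = 0,
  M(u, v) = r_uv · N̂ = -6/sqrt(u^2 + 36),
  N(u, v) = r_vv · N̂ = 0.
Evaluating at (u, v) = (6, 3*pi/5):
  L = 0, M = -sqrt(2)/2, N = 0.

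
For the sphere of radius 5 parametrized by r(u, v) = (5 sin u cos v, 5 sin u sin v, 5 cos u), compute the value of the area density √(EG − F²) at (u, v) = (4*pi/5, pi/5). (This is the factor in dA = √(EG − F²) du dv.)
√(EG − F²)|_{(4*pi/5, pi/5)} = 25*sqrt(10 - 2*sqrt(5))/4

E = 25, F = 0, G = 25*sin(u)^2, so EG − F² = 625*sin(u)^2. Taking the positive square root: √(EG − F²) = 25*Abs(sin(u)). At (u, v) = (4*pi/5, pi/5): 25*sqrt(10 - 2*sqrt(5))/4.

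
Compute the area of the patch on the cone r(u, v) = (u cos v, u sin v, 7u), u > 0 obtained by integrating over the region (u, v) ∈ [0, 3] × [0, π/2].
Area = 45*sqrt(2)*pi/4

Area = ∫∫ √(EG − F²) du dv with √(EG − F²) = 5*sqrt(2)*Abs(u). Integrating over [0, 3] × [0, π/2] gives 45*sqrt(2)*pi/4.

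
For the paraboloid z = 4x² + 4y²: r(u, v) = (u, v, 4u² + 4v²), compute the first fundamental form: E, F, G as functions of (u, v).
E = 64*u^2 + 1;  F = 64*u*v;  G = 64*v^2 + 1

Compute partials: r_u = (1, 0, 8*u), r_v = (0, 1, 8*v). Then
  E = r_u · r_u = 64*u^2 + 1,
  F = r_u · r_v = 64*u*v,
  G = r_v · r_v = 64*v^2 + 1.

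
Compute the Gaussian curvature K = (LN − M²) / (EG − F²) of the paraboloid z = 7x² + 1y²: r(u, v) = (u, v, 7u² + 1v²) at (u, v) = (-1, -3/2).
K = 7/10609

Coefficients of the first fundamental form: E = 196*u^2 + 1, F = 28*u*v, G = 4*v^2 + 1.
Coefficients of the second fundamental form: L = 14/sqrt(196*u^2 + 4*v^2 + 1), M = 0, N = 2/sqrt(196*u^2 + 4*v^2 + 1).
Assemble K = (LN − M²)/(EG − F²) = 28/(38416*u^4 + 1568*u^2*v^2 + 392*u^2 + 16*v^4 + 8*v^2 + 1). At (u, v) = (-1, -3/2): K = 7/10609.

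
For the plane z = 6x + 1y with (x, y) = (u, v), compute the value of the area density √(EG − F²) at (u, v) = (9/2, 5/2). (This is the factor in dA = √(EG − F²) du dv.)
√(EG − F²)|_{(9/2, 5/2)} = sqrt(38)

E = 37, F = 6, G = 2, so EG − F² = 38. Taking the positive square root: √(EG − F²) = sqrt(38). At (u, v) = (9/2, 5/2): sqrt(38).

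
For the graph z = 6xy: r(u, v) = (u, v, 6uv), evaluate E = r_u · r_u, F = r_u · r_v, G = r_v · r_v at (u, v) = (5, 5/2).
E = 226;  F = 450;  G = 901

Partials: r_u = (1, 0, 6*v), r_v = (0, 1, 6*u). As functions of (u, v):
  E = r_u · r_u = 36*v^2 + 1,
  F = r_u · r_v = 36*u*v,
  G = r_v · r_v = 36*u^2 + 1.
Evaluating at (u, v) = (5, 5/2): E = 226, F = 450, G = 901.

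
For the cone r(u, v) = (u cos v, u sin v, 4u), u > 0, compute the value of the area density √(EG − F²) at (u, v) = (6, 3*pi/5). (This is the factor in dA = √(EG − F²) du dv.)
√(EG − F²)|_{(6, 3*pi/5)} = 6*sqrt(17)

E = 17, F = 0, G = u^2, so EG − F² = 17*u^2. Taking the positive square root: √(EG − F²) = sqrt(17)*Abs(u). At (u, v) = (6, 3*pi/5): 6*sqrt(17).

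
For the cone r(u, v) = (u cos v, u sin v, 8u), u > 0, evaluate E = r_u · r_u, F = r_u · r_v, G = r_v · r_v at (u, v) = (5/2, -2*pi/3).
E = 65;  F = 0;  G = 25/4

Partials: r_u = (cos(v), sin(v), 8), r_v = (-u*sin(v), u*cos(v), 0). As functions of (u, v):
  E = r_u · r_u = 65,
  F = r_u · r_v = 0,
  G = r_v · r_v = u^2.
Evaluating at (u, v) = (5/2, -2*pi/3): E = 65, F = 0, G = 25/4.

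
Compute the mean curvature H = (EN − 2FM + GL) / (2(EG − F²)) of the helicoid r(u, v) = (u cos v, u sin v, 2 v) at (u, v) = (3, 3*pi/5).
H = 0

With E = 1, F = 0, G = u^2 + 4, L = 0, M = -2/sqrt(u^2 + 4), N = 0, assemble
  H = (EN − 2FM + GL) / (2(EG − F²)) = 0.
At (u, v) = (3, 3*pi/5): H = 0.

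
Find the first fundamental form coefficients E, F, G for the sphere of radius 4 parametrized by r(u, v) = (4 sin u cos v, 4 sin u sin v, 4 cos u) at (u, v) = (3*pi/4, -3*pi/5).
E = 16;  F = 0;  G = 8

Partials: r_u = (4*cos(u)*cos(v), 4*sin(v)*cos(u), -4*sin(u)), r_v = (-4*sin(u)*sin(v), 4*sin(u)*cos(v), 0). As functions of (u, v):
  E = r_u · r_u = 16,
  F = r_u · r_v = 0,
  G = r_v · r_v = 16*sin(u)^2.
Evaluating at (u, v) = (3*pi/4, -3*pi/5): E = 16, F = 0, G = 8.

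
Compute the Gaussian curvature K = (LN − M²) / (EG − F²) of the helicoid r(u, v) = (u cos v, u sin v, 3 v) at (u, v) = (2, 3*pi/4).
K = -9/169

Coefficients of the first fundamental form: E = 1, F = 0, G = u^2 + 9.
Coefficients of the second fundamental form: L = 0, M = -3/sqrt(u^2 + 9), N = 0.
Assemble K = (LN − M²)/(EG − F²) = -9/(u^2 + 9)^2. At (u, v) = (2, 3*pi/4): K = -9/169.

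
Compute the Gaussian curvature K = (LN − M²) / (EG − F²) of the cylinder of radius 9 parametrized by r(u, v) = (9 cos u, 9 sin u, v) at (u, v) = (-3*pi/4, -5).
K = 0

Coefficients of the first fundamental form: E = 81, F = 0, G = 1.
Coefficients of the second fundamental form: L = -9, M = 0, N = 0.
Assemble K = (LN − M²)/(EG − F²) = 0. At (u, v) = (-3*pi/4, -5): K = 0.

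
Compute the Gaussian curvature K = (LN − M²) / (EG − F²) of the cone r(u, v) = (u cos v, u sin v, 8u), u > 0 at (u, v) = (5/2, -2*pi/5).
K = 0

Coefficients of the first fundamental form: E = 65, F = 0, G = u^2.
Coefficients of the second fundamental form: L = 0, M = 0, N = 8*sqrt(65)*u^2/(65*Abs(u)).
Assemble K = (LN − M²)/(EG − F²) = 0. At (u, v) = (5/2, -2*pi/5): K = 0.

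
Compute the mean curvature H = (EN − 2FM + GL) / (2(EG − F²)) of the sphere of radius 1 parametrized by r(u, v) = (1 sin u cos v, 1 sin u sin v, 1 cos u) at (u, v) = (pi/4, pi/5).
H = -1

With E = 1, F = 0, G = sin(u)^2, L = -sin(u)/Abs(sin(u)), M = 0, N = -sin(u)^3/Abs(sin(u)), assemble
  H = (EN − 2FM + GL) / (2(EG − F²)) = -sin(u)/Abs(sin(u)).
At (u, v) = (pi/4, pi/5): H = -1.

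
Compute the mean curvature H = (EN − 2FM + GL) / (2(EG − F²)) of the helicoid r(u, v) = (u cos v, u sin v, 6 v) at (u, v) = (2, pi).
H = 0

With E = 1, F = 0, G = u^2 + 36, L = 0, M = -6/sqrt(u^2 + 36), N = 0, assemble
  H = (EN − 2FM + GL) / (2(EG − F²)) = 0.
At (u, v) = (2, pi): H = 0.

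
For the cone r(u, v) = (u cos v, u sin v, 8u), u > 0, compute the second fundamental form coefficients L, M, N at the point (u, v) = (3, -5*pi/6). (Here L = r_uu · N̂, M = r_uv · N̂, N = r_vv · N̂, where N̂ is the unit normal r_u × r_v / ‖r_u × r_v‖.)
L = 0;  M = 0;  N = 24*sqrt(65)/65

Compute the unit normal N̂(u, v) = (-8*sqrt(65)*u*cos(v)/(65*Abs(u)), -8*sqrt(65)*u*sin(v)/(65*Abs(u)), sqrt(65)*u/(65*Abs(u))), and the second partials r_uu, r_uv, r_vv. Take dot products:
  L(u, v) = r_uu · N̂ = 0,
  M(u, v) = r_uv · N̂ = 0,
  N(u, v) = r_vv · N̂ = 8*sqrt(65)*u^2/(65*Abs(u)).
Evaluating at (u, v) = (3, -5*pi/6):
  L = 0, M = 0, N = 24*sqrt(65)/65.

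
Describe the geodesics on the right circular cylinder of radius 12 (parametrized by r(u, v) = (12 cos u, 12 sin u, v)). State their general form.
The cylinder is flat (K = 0) and locally isometric to the plane via the development (u, v) ↦ (12 u, v). Geodesics are the pre-images of straight lines: circles (v constant), vertical lines (u constant), and helices (v = c · u + d) for constants c, d.

A right cylinder has E = 12², F = 0, G = 1, so EG − F² = 12², and L = −12, M = N = 0, giving K = (LN − M²)/(EG − F²) = 0 everywhere. A flat surface is locally isometric to the Euclidean plane via the map (u, v) ↦ (12 u, v). Straight lines in the (x̃, ỹ) plane pull back to: (a) horizontal circles (v = const), (b) vertical generators (u = const), and (c) helices (12 u tan θ = v, i.e. v = c · u + d).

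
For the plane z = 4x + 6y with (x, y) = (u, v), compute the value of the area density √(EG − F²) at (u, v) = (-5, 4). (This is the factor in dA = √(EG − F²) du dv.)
√(EG − F²)|_{(-5, 4)} = sqrt(53)

E = 17, F = 24, G = 37, so EG − F² = 53. Taking the positive square root: √(EG − F²) = sqrt(53). At (u, v) = (-5, 4): sqrt(53).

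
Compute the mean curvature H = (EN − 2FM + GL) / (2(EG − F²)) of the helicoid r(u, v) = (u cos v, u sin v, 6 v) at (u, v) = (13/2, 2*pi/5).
H = 0

With E = 1, F = 0, G = u^2 + 36, L = 0, M = -6/sqrt(u^2 + 36), N = 0, assemble
  H = (EN − 2FM + GL) / (2(EG − F²)) = 0.
At (u, v) = (13/2, 2*pi/5): H = 0.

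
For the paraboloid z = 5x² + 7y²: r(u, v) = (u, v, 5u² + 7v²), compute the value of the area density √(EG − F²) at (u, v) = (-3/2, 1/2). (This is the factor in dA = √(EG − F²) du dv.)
√(EG − F²)|_{(-3/2, 1/2)} = 5*sqrt(11)

E = 100*u^2 + 1, F = 140*u*v, G = 196*v^2 + 1, so EG − F² = 100*u^2 + 196*v^2 + 1. Taking the positive square root: √(EG − F²) = sqrt(100*u^2 + 196*v^2 + 1). At (u, v) = (-3/2, 1/2): 5*sqrt(11).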